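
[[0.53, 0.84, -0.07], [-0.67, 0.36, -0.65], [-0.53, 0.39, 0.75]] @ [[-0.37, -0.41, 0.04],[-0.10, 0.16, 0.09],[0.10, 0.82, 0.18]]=[[-0.29, -0.14, 0.08], [0.15, -0.20, -0.11], [0.23, 0.89, 0.15]]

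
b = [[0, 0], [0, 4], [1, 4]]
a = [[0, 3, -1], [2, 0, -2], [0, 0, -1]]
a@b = [[-1, 8], [-2, -8], [-1, -4]]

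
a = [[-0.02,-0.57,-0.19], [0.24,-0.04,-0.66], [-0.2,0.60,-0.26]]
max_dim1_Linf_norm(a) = 0.66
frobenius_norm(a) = 1.15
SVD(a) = [[-0.66, 0.22, -0.72],[-0.09, 0.93, 0.37],[0.75, 0.31, -0.59]] @ diag([0.8422389764811198, 0.7495618588462816, 0.22932624415653655]) @ [[-0.19, 0.98, -0.01], [0.21, 0.03, -0.98], [0.96, 0.19, 0.21]]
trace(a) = -0.32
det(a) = -0.14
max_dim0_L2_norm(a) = 0.83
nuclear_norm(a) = 1.82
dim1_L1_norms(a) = [0.78, 0.94, 1.06]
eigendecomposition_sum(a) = [[(-0.2+0j),  0.05-0.00j,  -0.21+0.00j], [-0.06+0.00j,  0.02-0.00j,  (-0.07+0j)], [-0.10+0.00j,  0.02-0.00j,  (-0.1+0j)]] + [[0.09+0.11j,(-0.31+0.05j),0.01-0.26j], [0.15-0.07j,(-0.03+0.37j),(-0.3-0.09j)], [-0.05-0.12j,0.29+0.04j,(-0.08+0.23j)]] + [[(0.09-0.11j), (-0.31-0.05j), 0.01+0.26j], [(0.15+0.07j), -0.03-0.37j, (-0.3+0.09j)], [-0.05+0.12j, (0.29-0.04j), -0.08-0.23j]]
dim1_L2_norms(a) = [0.6, 0.7, 0.68]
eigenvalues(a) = [(-0.29+0j), (-0.02+0.71j), (-0.02-0.71j)]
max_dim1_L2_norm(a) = 0.7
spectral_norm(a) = 0.84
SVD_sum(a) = [[0.10, -0.54, 0.01], [0.01, -0.08, 0.00], [-0.12, 0.62, -0.01]] + [[0.03, 0.01, -0.16],  [0.14, 0.02, -0.68],  [0.05, 0.01, -0.23]] + [[-0.16, -0.03, -0.03],[0.08, 0.02, 0.02],[-0.13, -0.03, -0.03]]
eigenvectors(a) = [[0.87+0.00j,-0.13-0.54j,(-0.13+0.54j)], [(0.27+0j),-0.66+0.00j,(-0.66-0j)], [(0.42+0j),-0.02+0.51j,-0.02-0.51j]]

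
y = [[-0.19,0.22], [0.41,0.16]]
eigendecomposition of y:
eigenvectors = [[-0.79, -0.39], [0.62, -0.92]]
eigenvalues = [-0.36, 0.33]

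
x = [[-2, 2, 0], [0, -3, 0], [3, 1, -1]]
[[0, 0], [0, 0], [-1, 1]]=x @[[0, 0], [0, 0], [1, -1]]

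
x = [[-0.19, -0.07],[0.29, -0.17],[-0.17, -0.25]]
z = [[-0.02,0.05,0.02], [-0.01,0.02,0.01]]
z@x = [[0.01, -0.01], [0.01, -0.01]]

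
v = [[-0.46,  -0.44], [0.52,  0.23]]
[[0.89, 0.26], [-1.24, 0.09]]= v @ [[-2.76, 0.8], [0.86, -1.43]]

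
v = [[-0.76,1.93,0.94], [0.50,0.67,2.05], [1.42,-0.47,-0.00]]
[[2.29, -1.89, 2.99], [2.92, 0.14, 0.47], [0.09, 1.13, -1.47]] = v@[[0.32, 0.50, -0.59],[0.78, -0.90, 1.35],[1.09, 0.24, -0.07]]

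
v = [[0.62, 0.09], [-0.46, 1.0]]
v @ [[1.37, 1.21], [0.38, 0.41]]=[[0.88,  0.79], [-0.25,  -0.15]]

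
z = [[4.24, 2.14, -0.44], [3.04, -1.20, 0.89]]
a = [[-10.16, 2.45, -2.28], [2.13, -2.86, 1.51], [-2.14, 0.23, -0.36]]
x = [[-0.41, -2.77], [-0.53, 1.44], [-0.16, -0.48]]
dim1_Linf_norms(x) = [2.77, 1.44, 0.48]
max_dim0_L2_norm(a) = 10.6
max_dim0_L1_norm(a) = 14.43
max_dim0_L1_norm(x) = 4.69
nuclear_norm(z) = 7.73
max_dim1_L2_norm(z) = 4.77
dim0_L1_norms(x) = [1.1, 4.69]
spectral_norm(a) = 11.33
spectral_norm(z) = 5.34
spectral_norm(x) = 3.16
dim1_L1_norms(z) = [6.82, 5.13]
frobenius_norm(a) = 11.58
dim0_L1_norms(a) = [14.43, 5.54, 4.15]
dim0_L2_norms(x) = [0.69, 3.16]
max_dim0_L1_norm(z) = 7.28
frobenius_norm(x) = 3.23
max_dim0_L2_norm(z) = 5.22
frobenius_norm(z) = 5.85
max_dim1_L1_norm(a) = 14.89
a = x @ z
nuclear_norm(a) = 13.73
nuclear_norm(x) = 3.84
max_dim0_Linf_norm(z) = 4.24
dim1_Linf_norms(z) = [4.24, 3.04]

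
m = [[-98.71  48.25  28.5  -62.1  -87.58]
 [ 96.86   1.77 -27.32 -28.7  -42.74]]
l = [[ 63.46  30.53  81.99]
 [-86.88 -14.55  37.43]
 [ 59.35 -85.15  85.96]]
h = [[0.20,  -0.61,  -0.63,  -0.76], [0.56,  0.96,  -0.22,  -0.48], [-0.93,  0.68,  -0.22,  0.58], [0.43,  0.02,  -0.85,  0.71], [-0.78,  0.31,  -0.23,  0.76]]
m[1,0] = 96.86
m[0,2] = 28.5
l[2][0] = 59.35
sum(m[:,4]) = -130.32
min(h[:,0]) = -0.932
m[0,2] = 28.5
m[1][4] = -42.74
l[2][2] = 85.96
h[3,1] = 0.025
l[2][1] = -85.15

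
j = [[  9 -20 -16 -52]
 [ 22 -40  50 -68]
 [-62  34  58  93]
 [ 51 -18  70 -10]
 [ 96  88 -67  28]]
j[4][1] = 88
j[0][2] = -16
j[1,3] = -68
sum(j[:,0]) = 116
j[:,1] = [-20, -40, 34, -18, 88]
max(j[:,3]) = 93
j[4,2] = -67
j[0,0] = 9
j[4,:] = [96, 88, -67, 28]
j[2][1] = 34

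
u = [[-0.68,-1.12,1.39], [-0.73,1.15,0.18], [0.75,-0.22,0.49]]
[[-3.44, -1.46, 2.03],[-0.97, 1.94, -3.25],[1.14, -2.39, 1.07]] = u @ [[2.25, -2.01, 0.77], [0.71, 0.65, -2.33], [-0.80, -1.51, -0.04]]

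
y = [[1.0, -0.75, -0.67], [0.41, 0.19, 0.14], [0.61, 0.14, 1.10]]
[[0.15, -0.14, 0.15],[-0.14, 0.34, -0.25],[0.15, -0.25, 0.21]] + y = [[1.15,-0.89,-0.52],  [0.27,0.53,-0.11],  [0.76,-0.11,1.31]]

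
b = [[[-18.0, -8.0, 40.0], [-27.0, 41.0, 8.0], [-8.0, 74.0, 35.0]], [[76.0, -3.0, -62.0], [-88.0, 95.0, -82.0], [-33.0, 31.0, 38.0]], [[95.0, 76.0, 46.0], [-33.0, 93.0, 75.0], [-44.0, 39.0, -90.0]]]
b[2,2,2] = -90.0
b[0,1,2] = 8.0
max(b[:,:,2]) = 75.0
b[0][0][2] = 40.0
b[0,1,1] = 41.0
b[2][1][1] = 93.0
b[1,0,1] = -3.0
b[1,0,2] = -62.0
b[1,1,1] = 95.0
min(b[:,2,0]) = -44.0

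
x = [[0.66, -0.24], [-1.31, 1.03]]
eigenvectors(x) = [[-0.51, 0.3], [-0.86, -0.96]]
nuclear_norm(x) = 2.00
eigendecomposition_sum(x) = [[0.17, 0.05], [0.28, 0.09]] + [[0.49,-0.29], [-1.59,0.94]]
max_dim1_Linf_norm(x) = 1.31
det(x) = 0.37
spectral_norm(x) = 1.80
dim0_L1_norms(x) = [1.97, 1.27]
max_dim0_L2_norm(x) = 1.47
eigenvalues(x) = [0.25, 1.44]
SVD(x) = [[-0.38, 0.93], [0.93, 0.38]] @ diag([1.7968997407843392, 0.203350243592614]) @ [[-0.81, 0.58], [0.58, 0.81]]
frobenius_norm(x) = 1.81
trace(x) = 1.69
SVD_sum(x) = [[0.55,-0.39],[-1.35,0.97]] + [[0.11, 0.15], [0.04, 0.06]]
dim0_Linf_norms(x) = [1.31, 1.03]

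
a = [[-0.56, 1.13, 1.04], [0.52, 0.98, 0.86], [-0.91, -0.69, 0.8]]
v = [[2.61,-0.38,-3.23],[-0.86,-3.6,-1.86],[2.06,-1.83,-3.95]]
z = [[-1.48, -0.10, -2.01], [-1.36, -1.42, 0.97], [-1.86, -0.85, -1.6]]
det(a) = -1.57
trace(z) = -4.50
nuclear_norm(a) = 4.04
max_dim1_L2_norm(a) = 1.63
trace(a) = 1.22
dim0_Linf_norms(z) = [1.86, 1.42, 2.01]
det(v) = 1.94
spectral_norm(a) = 2.02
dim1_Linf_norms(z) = [2.01, 1.42, 1.86]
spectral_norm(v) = 6.71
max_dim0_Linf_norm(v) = 3.95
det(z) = -1.20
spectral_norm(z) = 3.59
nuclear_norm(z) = 5.95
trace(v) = -4.94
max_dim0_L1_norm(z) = 4.7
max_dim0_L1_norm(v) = 9.04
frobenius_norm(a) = 2.57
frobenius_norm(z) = 4.22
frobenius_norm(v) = 7.60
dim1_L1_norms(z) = [3.59, 3.75, 4.31]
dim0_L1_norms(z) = [4.7, 2.37, 4.58]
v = z @ a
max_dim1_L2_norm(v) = 4.82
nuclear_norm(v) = 10.35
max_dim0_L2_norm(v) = 5.43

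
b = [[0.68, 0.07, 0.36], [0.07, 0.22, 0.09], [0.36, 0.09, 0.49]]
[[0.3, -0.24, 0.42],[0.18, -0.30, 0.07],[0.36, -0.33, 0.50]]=b @ [[0.08,0.02,0.14], [0.57,-1.16,-0.12], [0.58,-0.47,0.93]]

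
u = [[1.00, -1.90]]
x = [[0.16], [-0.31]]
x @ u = [[0.16, -0.30], [-0.31, 0.59]]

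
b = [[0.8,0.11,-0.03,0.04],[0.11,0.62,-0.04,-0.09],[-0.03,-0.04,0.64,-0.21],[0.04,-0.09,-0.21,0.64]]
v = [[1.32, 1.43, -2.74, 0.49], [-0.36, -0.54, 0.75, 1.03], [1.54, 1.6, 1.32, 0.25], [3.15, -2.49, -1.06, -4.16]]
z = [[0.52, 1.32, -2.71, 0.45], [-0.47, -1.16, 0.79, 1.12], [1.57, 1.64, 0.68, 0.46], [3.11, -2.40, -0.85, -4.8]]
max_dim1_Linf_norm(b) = 0.8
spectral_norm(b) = 0.89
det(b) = 0.17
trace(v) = -2.06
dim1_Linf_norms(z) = [2.71, 1.16, 1.64, 4.8]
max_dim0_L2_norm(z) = 4.97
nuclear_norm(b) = 2.70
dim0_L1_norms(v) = [6.37, 6.06, 5.87, 5.93]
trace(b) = 2.70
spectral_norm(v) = 5.96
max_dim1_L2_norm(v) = 5.88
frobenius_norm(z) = 7.62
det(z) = 50.11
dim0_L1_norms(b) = [0.98, 0.86, 0.92, 0.98]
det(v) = 44.80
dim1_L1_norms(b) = [0.98, 0.86, 0.92, 0.98]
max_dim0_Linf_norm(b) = 0.8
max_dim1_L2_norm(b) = 0.81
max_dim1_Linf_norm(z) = 4.8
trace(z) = -4.76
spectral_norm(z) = 6.32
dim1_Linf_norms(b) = [0.8, 0.62, 0.64, 0.64]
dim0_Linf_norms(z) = [3.11, 2.4, 2.71, 4.8]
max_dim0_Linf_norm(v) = 4.16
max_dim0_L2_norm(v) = 4.32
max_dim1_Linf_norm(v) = 4.16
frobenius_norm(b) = 1.41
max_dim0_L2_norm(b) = 0.81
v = b + z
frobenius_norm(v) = 7.41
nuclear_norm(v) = 12.84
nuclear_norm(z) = 13.06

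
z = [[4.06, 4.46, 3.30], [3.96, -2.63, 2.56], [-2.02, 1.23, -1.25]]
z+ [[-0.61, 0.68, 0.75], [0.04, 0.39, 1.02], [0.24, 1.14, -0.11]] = [[3.45, 5.14, 4.05], [4.00, -2.24, 3.58], [-1.78, 2.37, -1.36]]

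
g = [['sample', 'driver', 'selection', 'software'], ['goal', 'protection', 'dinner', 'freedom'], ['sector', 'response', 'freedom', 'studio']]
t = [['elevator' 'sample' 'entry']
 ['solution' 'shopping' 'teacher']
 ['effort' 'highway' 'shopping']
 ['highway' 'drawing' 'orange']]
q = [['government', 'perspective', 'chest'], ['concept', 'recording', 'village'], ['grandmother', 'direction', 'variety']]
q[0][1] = 'perspective'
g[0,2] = 'selection'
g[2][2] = 'freedom'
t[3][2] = 'orange'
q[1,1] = 'recording'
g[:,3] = ['software', 'freedom', 'studio']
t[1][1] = 'shopping'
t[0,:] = ['elevator', 'sample', 'entry']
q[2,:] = ['grandmother', 'direction', 'variety']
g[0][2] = 'selection'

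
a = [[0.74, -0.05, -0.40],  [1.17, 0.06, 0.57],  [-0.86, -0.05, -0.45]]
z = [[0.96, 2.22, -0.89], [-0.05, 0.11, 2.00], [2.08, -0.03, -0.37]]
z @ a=[[4.07, 0.13, 1.28],  [-1.63, -0.09, -0.82],  [1.82, -0.09, -0.68]]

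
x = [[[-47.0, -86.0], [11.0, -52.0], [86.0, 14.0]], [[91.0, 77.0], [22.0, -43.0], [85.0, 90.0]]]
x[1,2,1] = 90.0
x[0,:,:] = [[-47.0, -86.0], [11.0, -52.0], [86.0, 14.0]]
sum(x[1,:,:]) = 322.0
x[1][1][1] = -43.0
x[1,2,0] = 85.0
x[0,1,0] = 11.0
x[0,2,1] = 14.0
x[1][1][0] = 22.0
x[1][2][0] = 85.0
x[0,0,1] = -86.0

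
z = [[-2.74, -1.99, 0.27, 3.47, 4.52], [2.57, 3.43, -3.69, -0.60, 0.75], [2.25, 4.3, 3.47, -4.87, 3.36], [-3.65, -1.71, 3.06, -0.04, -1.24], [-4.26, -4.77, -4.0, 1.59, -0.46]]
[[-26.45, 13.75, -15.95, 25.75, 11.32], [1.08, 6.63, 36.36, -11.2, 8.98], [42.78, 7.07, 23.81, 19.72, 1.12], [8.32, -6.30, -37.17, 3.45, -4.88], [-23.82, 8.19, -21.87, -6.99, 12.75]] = z @ [[-1.50, -0.7, 5.64, 0.48, -1.89], [2.65, -0.29, 1.74, -1.74, 0.68], [1.98, -1.72, -3.57, 2.76, -2.53], [-6.32, -0.96, -1.76, 0.06, -0.69], [-0.86, 3.33, 2.22, 5.01, 2.34]]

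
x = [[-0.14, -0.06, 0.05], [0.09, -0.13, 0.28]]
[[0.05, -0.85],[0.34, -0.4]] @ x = [[-0.08, 0.11, -0.24], [-0.08, 0.03, -0.1]]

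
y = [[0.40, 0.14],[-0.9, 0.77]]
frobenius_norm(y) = 1.26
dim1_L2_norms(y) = [0.42, 1.18]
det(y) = 0.43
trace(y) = 1.17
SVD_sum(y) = [[0.19, -0.14], [-0.94, 0.71]] + [[0.21, 0.28], [0.04, 0.06]]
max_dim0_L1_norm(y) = 1.3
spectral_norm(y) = 1.21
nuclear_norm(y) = 1.57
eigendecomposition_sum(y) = [[0.20+0.33j, 0.07-0.14j], [-0.45+0.87j, 0.38-0.03j]] + [[0.20-0.33j, (0.07+0.14j)], [-0.45-0.87j, (0.38+0.03j)]]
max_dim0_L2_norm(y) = 0.98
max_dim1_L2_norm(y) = 1.18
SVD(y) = [[-0.19, 0.98], [0.98, 0.19]] @ diag([1.2053441568015826, 0.36006313844141596]) @ [[-0.8, 0.60], [0.6, 0.80]]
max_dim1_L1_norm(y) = 1.67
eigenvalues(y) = [(0.58+0.3j), (0.58-0.3j)]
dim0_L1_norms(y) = [1.3, 0.91]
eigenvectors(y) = [[(-0.19+0.31j), -0.19-0.31j], [(-0.93+0j), -0.93-0.00j]]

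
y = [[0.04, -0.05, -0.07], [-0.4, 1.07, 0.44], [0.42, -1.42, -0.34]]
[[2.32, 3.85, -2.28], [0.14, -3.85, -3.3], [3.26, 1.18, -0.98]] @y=[[-2.4, 7.24, 2.31], [0.16, 0.56, -0.58], [-0.75, 2.49, 0.62]]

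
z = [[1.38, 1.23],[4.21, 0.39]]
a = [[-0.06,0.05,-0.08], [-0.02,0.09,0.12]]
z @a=[[-0.11, 0.18, 0.04], [-0.26, 0.25, -0.29]]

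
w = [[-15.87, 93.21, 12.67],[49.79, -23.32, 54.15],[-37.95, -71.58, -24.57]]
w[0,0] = -15.87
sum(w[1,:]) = 80.62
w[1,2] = 54.15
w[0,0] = -15.87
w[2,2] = -24.57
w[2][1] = -71.58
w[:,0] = [-15.87, 49.79, -37.95]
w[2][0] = -37.95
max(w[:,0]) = 49.79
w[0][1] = 93.21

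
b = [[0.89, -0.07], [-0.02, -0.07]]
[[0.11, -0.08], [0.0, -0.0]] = b@[[0.12, -0.08], [-0.08, 0.06]]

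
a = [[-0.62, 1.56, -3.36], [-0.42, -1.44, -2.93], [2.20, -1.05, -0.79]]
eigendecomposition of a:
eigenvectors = [[-0.75+0.00j, -0.75-0.00j, 0.02+0.00j], [-0.34-0.31j, -0.34+0.31j, 0.90+0.00j], [-0.02+0.47j, -0.02-0.47j, (0.43+0j)]]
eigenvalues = [2.74j, -2.74j, (-2.86+0j)]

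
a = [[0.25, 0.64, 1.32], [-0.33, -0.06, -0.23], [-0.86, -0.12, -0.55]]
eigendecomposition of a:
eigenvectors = [[0.78+0.00j, (0.78-0j), -0.17+0.00j], [(-0.09+0.2j), -0.09-0.20j, -0.87+0.00j], [-0.21+0.54j, -0.21-0.54j, (0.46+0j)]]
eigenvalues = [(-0.18+1.08j), (-0.18-1.08j), (-0+0j)]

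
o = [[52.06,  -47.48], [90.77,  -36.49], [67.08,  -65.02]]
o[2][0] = 67.08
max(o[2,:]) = 67.08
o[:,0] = [52.06, 90.77, 67.08]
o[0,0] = 52.06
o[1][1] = -36.49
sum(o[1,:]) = 54.279999999999994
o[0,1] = -47.48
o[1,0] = 90.77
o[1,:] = [90.77, -36.49]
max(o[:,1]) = -36.49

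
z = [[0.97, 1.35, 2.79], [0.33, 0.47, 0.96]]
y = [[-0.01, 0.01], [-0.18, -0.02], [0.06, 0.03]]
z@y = [[-0.09, 0.07], [-0.03, 0.02]]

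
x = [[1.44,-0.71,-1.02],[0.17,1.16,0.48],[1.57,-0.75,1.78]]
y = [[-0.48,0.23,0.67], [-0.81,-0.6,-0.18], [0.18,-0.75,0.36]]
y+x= [[0.96, -0.48, -0.35], [-0.64, 0.56, 0.30], [1.75, -1.50, 2.14]]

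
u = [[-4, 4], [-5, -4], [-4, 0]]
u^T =[[-4, -5, -4], [4, -4, 0]]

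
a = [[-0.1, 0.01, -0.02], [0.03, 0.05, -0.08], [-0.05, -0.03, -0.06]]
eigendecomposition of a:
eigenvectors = [[-0.08, -0.68, -0.27],[-0.96, -0.21, 0.59],[0.25, -0.70, 0.76]]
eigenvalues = [0.07, -0.12, -0.07]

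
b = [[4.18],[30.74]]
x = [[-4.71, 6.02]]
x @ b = [[165.37]]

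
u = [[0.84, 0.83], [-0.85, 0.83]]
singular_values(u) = [1.2, 1.17]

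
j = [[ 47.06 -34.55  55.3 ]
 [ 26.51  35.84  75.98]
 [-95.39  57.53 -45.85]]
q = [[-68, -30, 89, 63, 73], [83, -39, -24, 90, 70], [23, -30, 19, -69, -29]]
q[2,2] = 19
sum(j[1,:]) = 138.33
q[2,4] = -29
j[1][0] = 26.51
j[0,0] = 47.06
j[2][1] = 57.53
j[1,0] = 26.51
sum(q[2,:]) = -86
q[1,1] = -39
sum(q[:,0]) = 38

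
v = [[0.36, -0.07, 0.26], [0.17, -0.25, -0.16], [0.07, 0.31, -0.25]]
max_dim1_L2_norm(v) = 0.45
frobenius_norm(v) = 0.69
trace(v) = -0.14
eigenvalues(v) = [(0.4+0j), (-0.27+0.26j), (-0.27-0.26j)]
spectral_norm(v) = 0.51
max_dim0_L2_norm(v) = 0.4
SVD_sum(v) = [[0.22, -0.23, 0.23], [0.09, -0.09, 0.09], [-0.16, 0.17, -0.17]] + [[0.16, 0.11, -0.04], [0.02, 0.01, -0.01], [0.23, 0.16, -0.06]] + [[-0.02, 0.05, 0.07], [0.06, -0.17, -0.24], [0.01, -0.02, -0.03]]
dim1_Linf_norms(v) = [0.36, 0.25, 0.31]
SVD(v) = [[-0.77, -0.57, 0.29],[-0.30, -0.08, -0.95],[0.56, -0.82, -0.11]] @ diag([0.5111987506346938, 0.3441575972738331, 0.3206733315825159]) @ [[-0.57, 0.59, -0.57], [-0.8, -0.57, 0.2], [-0.21, 0.57, 0.79]]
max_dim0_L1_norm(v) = 0.67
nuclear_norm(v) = 1.18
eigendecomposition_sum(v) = [[(0.36+0j), (0.03+0j), (0.14+0j)], [0.08+0.00j, (0.01+0j), 0.03+0.00j], [0.08+0.00j, (0.01+0j), (0.03+0j)]] + [[(-0+0.02j), (-0.05-0.07j), 0.06-0.03j],[(0.05-0j), (-0.13+0.13j), (-0.09-0.12j)],[(-0-0.05j), (0.15+0.15j), (-0.14+0.11j)]] + [[(-0-0.02j),-0.05+0.07j,(0.06+0.03j)], [0.05+0.00j,(-0.13-0.13j),(-0.09+0.12j)], [(-0+0.05j),0.15-0.15j,(-0.14-0.11j)]]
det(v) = 0.06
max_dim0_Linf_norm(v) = 0.36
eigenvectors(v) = [[(0.96+0j), 0.28+0.05j, 0.28-0.05j], [0.20+0.00j, (-0.02-0.62j), -0.02+0.62j], [(0.2+0j), -0.73+0.00j, -0.73-0.00j]]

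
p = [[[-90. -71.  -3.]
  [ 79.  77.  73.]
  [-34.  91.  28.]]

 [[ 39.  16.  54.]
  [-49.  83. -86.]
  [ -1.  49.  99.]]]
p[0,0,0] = -90.0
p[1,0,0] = 39.0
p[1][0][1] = 16.0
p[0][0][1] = -71.0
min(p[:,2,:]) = -34.0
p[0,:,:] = [[-90.0, -71.0, -3.0], [79.0, 77.0, 73.0], [-34.0, 91.0, 28.0]]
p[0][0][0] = -90.0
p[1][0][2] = 54.0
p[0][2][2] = 28.0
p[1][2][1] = 49.0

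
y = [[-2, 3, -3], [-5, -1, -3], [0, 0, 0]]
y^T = [[-2, -5, 0], [3, -1, 0], [-3, -3, 0]]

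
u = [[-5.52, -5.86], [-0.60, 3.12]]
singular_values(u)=[8.28, 2.5]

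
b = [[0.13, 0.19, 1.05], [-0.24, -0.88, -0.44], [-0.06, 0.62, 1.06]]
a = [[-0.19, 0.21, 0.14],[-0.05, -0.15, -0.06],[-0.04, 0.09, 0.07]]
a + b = [[-0.06,0.40,1.19], [-0.29,-1.03,-0.5], [-0.1,0.71,1.13]]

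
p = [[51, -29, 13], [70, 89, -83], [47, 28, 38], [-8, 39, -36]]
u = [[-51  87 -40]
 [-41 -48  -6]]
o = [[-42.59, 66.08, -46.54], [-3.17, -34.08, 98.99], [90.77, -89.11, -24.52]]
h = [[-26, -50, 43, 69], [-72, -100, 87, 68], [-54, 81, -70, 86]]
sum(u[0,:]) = -4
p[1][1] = 89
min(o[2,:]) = -89.11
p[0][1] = -29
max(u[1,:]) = -6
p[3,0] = -8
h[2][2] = -70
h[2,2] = -70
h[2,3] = 86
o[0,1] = 66.08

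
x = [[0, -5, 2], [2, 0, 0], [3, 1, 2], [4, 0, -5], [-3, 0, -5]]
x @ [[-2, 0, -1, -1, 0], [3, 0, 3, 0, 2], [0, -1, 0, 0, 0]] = [[-15, -2, -15, 0, -10], [-4, 0, -2, -2, 0], [-3, -2, 0, -3, 2], [-8, 5, -4, -4, 0], [6, 5, 3, 3, 0]]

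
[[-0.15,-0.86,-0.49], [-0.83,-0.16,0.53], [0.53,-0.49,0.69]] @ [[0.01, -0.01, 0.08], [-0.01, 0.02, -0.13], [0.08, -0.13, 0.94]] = [[-0.03,0.05,-0.36], [0.04,-0.06,0.45], [0.07,-0.10,0.75]]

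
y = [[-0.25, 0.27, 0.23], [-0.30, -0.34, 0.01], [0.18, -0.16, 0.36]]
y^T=[[-0.25, -0.30, 0.18], [0.27, -0.34, -0.16], [0.23, 0.01, 0.36]]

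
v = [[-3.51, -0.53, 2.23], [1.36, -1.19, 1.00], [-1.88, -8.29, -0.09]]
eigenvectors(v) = [[-0.90+0.00j, (0.28-0.28j), (0.28+0.28j)], [(0.34+0j), -0.03-0.33j, (-0.03+0.33j)], [0.28+0.00j, 0.86+0.00j, (0.86-0j)]]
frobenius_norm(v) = 9.70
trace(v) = -4.79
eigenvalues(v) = [(-4+0j), (-0.39+3.81j), (-0.39-3.81j)]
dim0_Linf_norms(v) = [3.51, 8.29, 2.23]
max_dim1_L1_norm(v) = 10.26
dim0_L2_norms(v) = [4.21, 8.39, 2.45]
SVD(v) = [[-0.18, 0.96, -0.22],[-0.1, -0.24, -0.97],[-0.98, -0.15, 0.14]] @ diag([8.658058483483495, 4.041336499758968, 1.6768490070055309]) @ [[0.27,0.96,-0.05], [-0.84,0.26,0.47], [-0.47,0.09,-0.88]]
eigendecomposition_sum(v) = [[-2.81-0.00j, (2.39-0j), 0.99-0.00j],[(1.05+0j), (-0.89+0j), (-0.37+0j)],[0.87+0.00j, -0.74+0.00j, (-0.31+0j)]] + [[-0.35+0.54j, (-1.46+1j), 0.62+0.54j],[0.16+0.52j, (-0.15+1.48j), 0.68-0.11j],[-1.38+0.28j, -3.78-0.75j, (0.11+1.79j)]] + [[-0.35-0.54j, (-1.46-1j), (0.62-0.54j)],  [0.16-0.52j, (-0.15-1.48j), 0.68+0.11j],  [(-1.38-0.28j), -3.78+0.75j, 0.11-1.79j]]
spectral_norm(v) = 8.66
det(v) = -58.67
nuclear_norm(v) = 14.38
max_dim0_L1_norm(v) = 10.01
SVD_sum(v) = [[-0.42, -1.51, 0.07], [-0.22, -0.79, 0.04], [-2.30, -8.15, 0.40]] + [[-3.26, 1.01, 1.83], [0.83, -0.26, -0.46], [0.52, -0.16, -0.29]] + [[0.17, -0.03, 0.33], [0.75, -0.14, 1.43], [-0.11, 0.02, -0.20]]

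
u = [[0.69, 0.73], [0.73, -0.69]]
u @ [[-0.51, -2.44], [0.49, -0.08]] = [[0.01, -1.74],[-0.71, -1.73]]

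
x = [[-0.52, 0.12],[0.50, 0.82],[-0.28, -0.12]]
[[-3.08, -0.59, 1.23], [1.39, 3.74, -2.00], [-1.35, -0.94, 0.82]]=x @ [[5.54, 1.91, -2.57], [-1.68, 3.40, -0.87]]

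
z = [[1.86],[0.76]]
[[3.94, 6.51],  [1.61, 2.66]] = z @ [[2.12, 3.5]]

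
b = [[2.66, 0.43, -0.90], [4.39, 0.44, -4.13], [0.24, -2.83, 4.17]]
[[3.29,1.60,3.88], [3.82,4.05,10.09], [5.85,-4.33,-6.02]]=b @ [[1.62, 0.29, 0.96], [-0.9, 0.67, 0.13], [0.70, -0.6, -1.41]]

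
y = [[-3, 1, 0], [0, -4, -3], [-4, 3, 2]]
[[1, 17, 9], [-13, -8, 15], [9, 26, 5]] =y@ [[0, -5, -4], [1, 2, -3], [3, 0, -1]]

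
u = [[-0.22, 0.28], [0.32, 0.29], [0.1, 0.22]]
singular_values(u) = [0.49, 0.36]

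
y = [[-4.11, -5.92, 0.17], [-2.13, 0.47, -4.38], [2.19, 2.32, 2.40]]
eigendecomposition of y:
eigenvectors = [[-0.94+0.00j,-0.67+0.11j,(-0.67-0.11j)], [-0.11+0.00j,0.69+0.00j,(0.69-0j)], [(0.32+0j),(0.11-0.21j),0.11+0.21j]]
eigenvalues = [(-4.88+0j), (1.82+0.98j), (1.82-0.98j)]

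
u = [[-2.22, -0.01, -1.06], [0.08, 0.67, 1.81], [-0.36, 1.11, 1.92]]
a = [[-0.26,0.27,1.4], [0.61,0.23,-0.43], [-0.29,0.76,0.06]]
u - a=[[-1.96, -0.28, -2.46], [-0.53, 0.44, 2.24], [-0.07, 0.35, 1.86]]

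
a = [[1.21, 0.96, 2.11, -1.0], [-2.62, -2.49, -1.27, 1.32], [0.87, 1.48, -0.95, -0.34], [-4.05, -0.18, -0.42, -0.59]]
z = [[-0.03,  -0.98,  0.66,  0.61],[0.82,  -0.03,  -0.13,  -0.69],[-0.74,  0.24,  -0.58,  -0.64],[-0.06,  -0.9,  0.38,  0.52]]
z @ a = [[0.63, 3.28, 0.30, -1.85], [3.75, 0.79, 2.18, -0.41], [0.56, -2.05, -1.05, 1.63], [0.51, 2.65, 0.44, -1.56]]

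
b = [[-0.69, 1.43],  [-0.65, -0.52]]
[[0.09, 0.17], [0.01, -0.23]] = b@[[-0.05, 0.19], [0.04, 0.21]]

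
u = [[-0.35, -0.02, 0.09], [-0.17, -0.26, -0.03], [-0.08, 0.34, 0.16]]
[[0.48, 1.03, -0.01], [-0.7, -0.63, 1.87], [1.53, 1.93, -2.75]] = u @ [[-0.59, -2.23, -0.70], [2.68, 3.49, -6.27], [3.58, 3.51, -4.19]]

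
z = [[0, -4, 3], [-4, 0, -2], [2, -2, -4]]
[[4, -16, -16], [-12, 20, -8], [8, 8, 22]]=z@[[3, -3, 4], [-1, 1, 1], [0, -4, -4]]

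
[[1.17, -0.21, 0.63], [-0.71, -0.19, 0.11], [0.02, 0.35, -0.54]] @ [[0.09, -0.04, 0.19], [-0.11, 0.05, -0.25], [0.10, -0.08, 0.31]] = [[0.19, -0.11, 0.47], [-0.03, 0.01, -0.05], [-0.09, 0.06, -0.25]]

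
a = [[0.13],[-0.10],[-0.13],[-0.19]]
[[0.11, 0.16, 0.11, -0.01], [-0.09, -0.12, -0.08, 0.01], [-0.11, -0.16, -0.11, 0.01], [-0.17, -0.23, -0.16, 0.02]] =a @ [[0.88,1.2,0.82,-0.11]]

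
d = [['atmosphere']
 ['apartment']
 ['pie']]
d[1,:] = ['apartment']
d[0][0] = 'atmosphere'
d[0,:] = ['atmosphere']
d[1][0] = 'apartment'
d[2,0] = 'pie'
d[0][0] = 'atmosphere'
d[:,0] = ['atmosphere', 'apartment', 'pie']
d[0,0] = 'atmosphere'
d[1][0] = 'apartment'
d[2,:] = ['pie']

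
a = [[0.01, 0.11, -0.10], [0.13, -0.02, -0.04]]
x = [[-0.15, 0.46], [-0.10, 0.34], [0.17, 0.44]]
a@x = [[-0.03, -0.00],  [-0.02, 0.04]]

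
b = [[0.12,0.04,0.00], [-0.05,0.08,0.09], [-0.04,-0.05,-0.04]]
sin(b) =[[0.12, 0.04, -0.00], [-0.05, 0.08, 0.09], [-0.04, -0.05, -0.04]]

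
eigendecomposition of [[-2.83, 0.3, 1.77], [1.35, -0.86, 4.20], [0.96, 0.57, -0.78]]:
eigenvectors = [[-0.23, -0.93, 0.21], [-0.90, -0.08, -0.95], [-0.37, 0.35, 0.24]]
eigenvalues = [1.21, -3.47, -2.21]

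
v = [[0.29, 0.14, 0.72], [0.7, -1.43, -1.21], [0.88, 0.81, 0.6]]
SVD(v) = [[0.26, 0.32, -0.91], [-0.87, 0.49, -0.08], [0.42, 0.81, 0.40]] @ diag([2.207951574800492, 1.1560444921585802, 0.44733765265830167]) @ [[-0.07, 0.73, 0.67], [0.99, 0.0, 0.11], [0.08, 0.68, -0.73]]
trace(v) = -0.54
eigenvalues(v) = [(1.12+0j), (-0.83+0.57j), (-0.83-0.57j)]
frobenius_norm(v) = 2.53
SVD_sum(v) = [[-0.04,0.42,0.38], [0.14,-1.41,-1.29], [-0.07,0.69,0.63]] + [[0.36, 0.00, 0.04], [0.56, 0.00, 0.06], [0.93, 0.00, 0.10]] + [[-0.03,-0.28,0.3], [-0.0,-0.02,0.02], [0.01,0.12,-0.13]]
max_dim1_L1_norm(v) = 3.34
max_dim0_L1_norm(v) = 2.53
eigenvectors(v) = [[(-0.62+0j),(-0.04-0.2j),(-0.04+0.2j)],[(0.19+0j),-0.85+0.00j,-0.85-0.00j],[-0.76+0.00j,0.39+0.28j,(0.39-0.28j)]]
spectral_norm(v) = 2.21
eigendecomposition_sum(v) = [[(0.63+0j), 0.18+0.00j, 0.45-0.00j], [-0.19+0.00j, (-0.05-0j), -0.14+0.00j], [0.76+0.00j, 0.22+0.00j, (0.55-0j)]] + [[-0.17+0.15j, (-0.02-0.17j), 0.13-0.16j], [(0.44+0.8j), (-0.69-0.07j), (-0.54-0.67j)], [(0.06-0.52j), 0.30+0.26j, 0.03+0.49j]] + [[-0.17-0.15j, -0.02+0.17j, (0.13+0.16j)], [0.44-0.80j, -0.69+0.07j, (-0.54+0.67j)], [(0.06+0.52j), 0.30-0.26j, (0.03-0.49j)]]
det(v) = 1.14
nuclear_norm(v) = 3.81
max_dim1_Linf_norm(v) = 1.43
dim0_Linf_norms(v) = [0.88, 1.43, 1.21]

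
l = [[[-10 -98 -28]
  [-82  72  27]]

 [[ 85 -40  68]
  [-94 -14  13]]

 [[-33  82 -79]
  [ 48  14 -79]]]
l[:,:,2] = [[-28, 27], [68, 13], [-79, -79]]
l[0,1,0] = -82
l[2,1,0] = 48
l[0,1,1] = 72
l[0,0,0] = -10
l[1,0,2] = 68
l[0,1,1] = 72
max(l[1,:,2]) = 68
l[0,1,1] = 72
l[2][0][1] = 82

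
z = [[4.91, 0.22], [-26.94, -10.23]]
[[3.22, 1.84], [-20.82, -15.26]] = z@ [[0.64, 0.35], [0.35, 0.57]]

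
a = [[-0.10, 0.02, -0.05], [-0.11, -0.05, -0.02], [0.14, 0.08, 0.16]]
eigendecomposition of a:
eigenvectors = [[-0.15+0.47j,(-0.15-0.47j),-0.21+0.00j], [(-0.75+0j),-0.75-0.00j,0.02+0.00j], [(0.42-0.18j),0.42+0.18j,(0.98+0j)]]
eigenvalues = [(-0.06+0.06j), (-0.06-0.06j), (0.13+0j)]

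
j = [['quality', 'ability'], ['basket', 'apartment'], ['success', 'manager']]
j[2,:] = ['success', 'manager']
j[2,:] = ['success', 'manager']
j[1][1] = 'apartment'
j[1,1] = 'apartment'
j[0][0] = 'quality'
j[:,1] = ['ability', 'apartment', 'manager']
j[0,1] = 'ability'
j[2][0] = 'success'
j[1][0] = 'basket'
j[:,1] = ['ability', 'apartment', 'manager']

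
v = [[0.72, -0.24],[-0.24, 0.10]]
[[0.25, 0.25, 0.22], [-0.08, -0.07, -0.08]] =v @ [[0.44,0.47,0.19], [0.27,0.38,-0.34]]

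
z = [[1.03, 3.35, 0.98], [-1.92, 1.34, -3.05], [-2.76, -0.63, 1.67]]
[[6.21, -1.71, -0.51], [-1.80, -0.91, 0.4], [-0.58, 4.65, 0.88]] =z @ [[0.45,-1.10,-0.29], [1.44,-0.41,-0.07], [0.94,0.81,0.02]]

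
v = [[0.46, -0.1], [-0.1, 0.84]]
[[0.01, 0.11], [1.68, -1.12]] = v @[[0.46,-0.06], [2.05,-1.34]]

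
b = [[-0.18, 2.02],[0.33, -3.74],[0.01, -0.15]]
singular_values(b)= [4.27, 0.0]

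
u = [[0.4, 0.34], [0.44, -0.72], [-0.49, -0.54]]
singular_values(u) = [0.97, 0.76]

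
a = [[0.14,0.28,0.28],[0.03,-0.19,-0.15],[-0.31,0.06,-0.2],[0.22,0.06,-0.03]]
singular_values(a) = [0.54, 0.34, 0.15]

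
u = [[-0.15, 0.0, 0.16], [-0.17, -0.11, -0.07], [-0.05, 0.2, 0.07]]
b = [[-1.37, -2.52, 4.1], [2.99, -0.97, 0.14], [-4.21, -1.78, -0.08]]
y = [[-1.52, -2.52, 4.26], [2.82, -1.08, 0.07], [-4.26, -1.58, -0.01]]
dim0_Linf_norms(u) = [0.17, 0.2, 0.16]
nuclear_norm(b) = 11.71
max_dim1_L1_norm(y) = 8.3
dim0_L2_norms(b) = [5.34, 3.23, 4.1]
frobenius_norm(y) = 7.52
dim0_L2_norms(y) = [5.33, 3.16, 4.26]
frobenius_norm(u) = 0.38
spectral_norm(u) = 0.26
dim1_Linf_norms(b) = [4.1, 2.99, 4.21]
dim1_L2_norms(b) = [5.0, 3.15, 4.57]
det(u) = -0.01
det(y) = -38.08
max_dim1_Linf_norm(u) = 0.2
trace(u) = -0.19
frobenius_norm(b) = 7.47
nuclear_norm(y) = 11.76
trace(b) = -2.42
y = u + b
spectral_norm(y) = 6.05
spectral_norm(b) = 5.97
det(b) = -38.13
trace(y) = -2.61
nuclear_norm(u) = 0.62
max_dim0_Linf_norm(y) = 4.26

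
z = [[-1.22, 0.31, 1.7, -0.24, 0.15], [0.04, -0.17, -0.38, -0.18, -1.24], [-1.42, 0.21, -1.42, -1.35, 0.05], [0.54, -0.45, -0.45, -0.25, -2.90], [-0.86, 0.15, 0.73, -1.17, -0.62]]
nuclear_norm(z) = 8.89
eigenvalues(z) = [(1.22+0j), (-1.65+1.25j), (-1.65-1.25j), (-1.59+0j), (-0+0j)]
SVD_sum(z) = [[-0.16, 0.13, 0.27, 0.12, 0.81], [0.23, -0.20, -0.39, -0.17, -1.19], [0.05, -0.04, -0.08, -0.04, -0.25], [0.54, -0.45, -0.9, -0.39, -2.73], [0.06, -0.05, -0.10, -0.04, -0.30]] + [[-0.92, 0.17, 0.09, -0.77, -0.13], [-0.12, 0.02, 0.01, -0.10, -0.02], [-1.38, 0.25, 0.14, -1.17, -0.19], [0.03, -0.01, -0.0, 0.03, 0.00], [-1.15, 0.21, 0.11, -0.97, -0.16]] + [[0.02, 0.00, 1.39, 0.22, -0.49], [0.00, 0.00, 0.02, 0.0, -0.01], [-0.02, -0.00, -1.45, -0.23, 0.51], [0.01, 0.0, 0.46, 0.07, -0.16], [0.01, 0.00, 0.65, 0.10, -0.23]] + [[-0.16, 0.01, -0.05, 0.2, -0.05], [-0.07, 0.0, -0.02, 0.09, -0.02], [-0.07, 0.00, -0.02, 0.08, -0.02], [-0.03, 0.0, -0.01, 0.04, -0.01], [0.22, -0.01, 0.06, -0.27, 0.06]] + [[0.00, 0.00, -0.00, 0.0, -0.00], [-0.0, -0.00, 0.00, -0.0, 0.0], [0.00, 0.00, -0.00, 0.00, -0.00], [0.00, 0.0, -0.0, 0.00, -0.0], [-0.00, -0.00, 0.0, -0.0, 0.00]]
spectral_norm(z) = 3.40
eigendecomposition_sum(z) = [[-0.18-0.00j, 0.08-0.00j, 0.01-0.00j, (-0.26+0j), 0.34+0.00j],[0.28+0.00j, -0.13+0.00j, -0.01+0.00j, (0.41+0j), -0.53-0.00j],[-0.19-0.00j, 0.09-0.00j, 0.01-0.00j, (-0.28+0j), 0.36+0.00j],[0.60+0.00j, -0.27+0.00j, (-0.03+0j), (0.86+0j), -1.12-0.00j],[-0.35-0.00j, 0.16-0.00j, 0.02-0.00j, (-0.5+0j), 0.66+0.00j]] + [[-0.21+1.05j, -0.02-0.13j, 1.49+0.61j, (-0.28+0.75j), -1.21+0.29j], [(-0.26-0.27j), (0.04+0.02j), -0.48+0.31j, -0.16-0.23j, 0.16-0.41j], [(-0.7-0.47j), 0.10+0.02j, -0.89+0.89j, (-0.45-0.43j), 0.16-0.97j], [-0.39-0.58j, (0.07+0.05j), (-0.96+0.41j), (-0.22-0.47j), (0.42-0.69j)], [(-0.33+0.2j), 0.03-0.04j, (0.2+0.54j), (-0.26+0.11j), (-0.37-0.25j)]] + [[-0.21-1.05j,(-0.02+0.13j),1.49-0.61j,-0.28-0.75j,-1.21-0.29j], [(-0.26+0.27j),0.04-0.02j,-0.48-0.31j,(-0.16+0.23j),0.16+0.41j], [(-0.7+0.47j),(0.1-0.02j),-0.89-0.89j,(-0.45+0.43j),0.16+0.97j], [(-0.39+0.58j),(0.07-0.05j),-0.96-0.41j,-0.22+0.47j,0.42+0.69j], [-0.33-0.20j,0.03+0.04j,(0.2-0.54j),-0.26-0.11j,(-0.37+0.25j)]] + [[-0.61-0.00j, (0.27+0j), (-1.29-0j), (0.58-0j), (2.23-0j)], [0.28+0.00j, (-0.12-0j), 0.59+0.00j, (-0.27+0j), -1.03+0.00j], [0.17+0.00j, -0.08-0.00j, 0.36+0.00j, (-0.16+0j), (-0.62+0j)], [(0.72+0j), (-0.32-0j), 1.50+0.00j, -0.68+0.00j, -2.61+0.00j], [0.15+0.00j, -0.07-0.00j, (0.31+0j), -0.14+0.00j, -0.54+0.00j]] + [[0j,(-0-0j),0.00+0.00j,0.00+0.00j,-0.00+0.00j], [0j,-0.00-0.00j,0.00+0.00j,0j,(-0+0j)], [(-0-0j),0j,-0.00-0.00j,-0.00-0.00j,0.00-0.00j], [0j,-0.00-0.00j,0j,0.00+0.00j,-0.00+0.00j], [-0.00-0.00j,0j,-0.00-0.00j,-0.00-0.00j,-0j]]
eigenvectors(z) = [[(-0.23+0j),(0.66+0j),(0.66-0j),-0.61+0.00j,(0.15+0j)], [(0.36+0j),-0.13+0.19j,(-0.13-0.19j),0.28+0.00j,0.98+0.00j], [-0.24+0.00j,(-0.2+0.48j),(-0.2-0.48j),(0.17+0j),(-0.05+0j)], [0.75+0.00j,-0.30+0.30j,(-0.3-0.3j),0.71+0.00j,0.04+0.00j], [(-0.44+0j),0.16+0.17j,(0.16-0.17j),(0.15+0j),(-0.12+0j)]]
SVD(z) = [[-0.26, -0.45, -0.64, -0.55, -0.08],[0.38, -0.06, -0.01, -0.25, 0.89],[0.08, -0.68, 0.67, -0.23, -0.14],[0.88, 0.02, -0.21, -0.11, -0.41],[0.1, -0.57, -0.30, 0.75, 0.13]] @ diag([3.40333949851065, 2.689000600682153, 2.3195464417617355, 0.47440518034751256, 0.00023828182011273694]) @ [[0.18, -0.15, -0.3, -0.13, -0.92],[0.75, -0.14, -0.07, 0.63, 0.10],[-0.01, -0.00, -0.93, -0.15, 0.33],[0.62, -0.03, 0.17, -0.75, 0.18],[-0.15, -0.98, 0.05, -0.04, 0.12]]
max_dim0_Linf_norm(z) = 2.9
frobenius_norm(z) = 4.94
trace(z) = -3.68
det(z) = 0.00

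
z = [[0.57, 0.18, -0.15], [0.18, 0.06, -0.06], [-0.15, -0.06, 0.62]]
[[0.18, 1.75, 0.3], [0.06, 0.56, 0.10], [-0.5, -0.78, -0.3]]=z@[[0.36, 3.30, 0.27], [-0.83, -1.21, 0.5], [-0.80, -0.58, -0.37]]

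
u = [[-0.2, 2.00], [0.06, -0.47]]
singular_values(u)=[2.07, 0.01]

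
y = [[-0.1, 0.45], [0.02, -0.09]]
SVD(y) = [[-0.98, 0.2],[0.2, 0.98]] @ diag([0.4701063709417263, 4.1511837982158906e-19]) @ [[0.22, -0.98], [-0.98, -0.22]]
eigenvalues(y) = [-0.19, 0.0]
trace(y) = -0.19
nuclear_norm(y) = 0.47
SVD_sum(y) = [[-0.1, 0.45], [0.02, -0.09]] + [[-0.00, -0.00],[-0.0, -0.00]]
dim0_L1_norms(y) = [0.12, 0.54]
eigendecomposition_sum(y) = [[-0.10, 0.45], [0.02, -0.09]] + [[0.00, 0.0], [0.0, 0.00]]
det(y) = -0.00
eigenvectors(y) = [[-0.98, -0.98], [0.20, -0.22]]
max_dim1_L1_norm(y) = 0.55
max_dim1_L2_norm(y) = 0.46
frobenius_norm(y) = 0.47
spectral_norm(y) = 0.47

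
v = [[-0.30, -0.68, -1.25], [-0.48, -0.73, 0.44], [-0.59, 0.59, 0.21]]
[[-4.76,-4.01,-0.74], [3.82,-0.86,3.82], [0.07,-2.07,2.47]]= v@[[-0.35, 4.16, -4.41], [-2.0, -0.17, -1.01], [4.98, 2.3, 2.2]]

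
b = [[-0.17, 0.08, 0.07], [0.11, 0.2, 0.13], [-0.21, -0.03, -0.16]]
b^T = [[-0.17, 0.11, -0.21], [0.08, 0.20, -0.03], [0.07, 0.13, -0.16]]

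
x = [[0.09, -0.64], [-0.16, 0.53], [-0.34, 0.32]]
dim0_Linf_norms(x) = [0.34, 0.64]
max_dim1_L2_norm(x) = 0.65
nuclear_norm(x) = 1.19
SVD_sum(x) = [[0.21, -0.60], [-0.18, 0.52], [-0.13, 0.39]] + [[-0.12, -0.04], [0.02, 0.01], [-0.21, -0.07]]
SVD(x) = [[0.68,-0.49], [-0.59,0.08], [-0.44,-0.87]] @ diag([0.9377292035347164, 0.25072682512676414]) @ [[0.33,-0.95],[0.95,0.33]]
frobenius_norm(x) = 0.97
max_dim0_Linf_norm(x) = 0.64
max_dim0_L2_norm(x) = 0.89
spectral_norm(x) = 0.94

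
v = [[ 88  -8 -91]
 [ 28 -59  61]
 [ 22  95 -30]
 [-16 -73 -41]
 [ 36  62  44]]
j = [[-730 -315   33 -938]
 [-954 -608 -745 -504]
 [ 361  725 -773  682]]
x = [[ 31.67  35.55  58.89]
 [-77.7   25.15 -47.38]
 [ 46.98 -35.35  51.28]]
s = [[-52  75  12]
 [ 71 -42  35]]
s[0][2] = 12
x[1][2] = -47.38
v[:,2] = [-91, 61, -30, -41, 44]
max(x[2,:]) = 51.28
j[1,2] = -745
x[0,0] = 31.67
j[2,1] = 725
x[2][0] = 46.98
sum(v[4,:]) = 142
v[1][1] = -59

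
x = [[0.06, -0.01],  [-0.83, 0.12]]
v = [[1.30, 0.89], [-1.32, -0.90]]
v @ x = [[-0.66,0.09], [0.67,-0.09]]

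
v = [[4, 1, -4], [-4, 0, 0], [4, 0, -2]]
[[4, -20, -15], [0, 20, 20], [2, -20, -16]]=v @ [[0, -5, -5], [0, 0, -3], [-1, 0, -2]]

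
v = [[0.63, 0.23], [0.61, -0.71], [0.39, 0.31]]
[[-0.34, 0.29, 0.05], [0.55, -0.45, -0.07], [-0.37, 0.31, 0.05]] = v @ [[-0.20,0.17,0.03], [-0.95,0.78,0.12]]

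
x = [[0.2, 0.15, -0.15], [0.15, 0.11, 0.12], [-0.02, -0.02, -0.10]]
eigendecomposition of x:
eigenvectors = [[-0.82,-0.6,0.58],[-0.56,0.8,-0.68],[0.07,-0.04,0.45]]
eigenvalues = [0.31, -0.01, -0.1]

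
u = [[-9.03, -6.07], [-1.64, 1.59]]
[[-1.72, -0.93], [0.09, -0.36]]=u @ [[0.09, 0.15], [0.15, -0.07]]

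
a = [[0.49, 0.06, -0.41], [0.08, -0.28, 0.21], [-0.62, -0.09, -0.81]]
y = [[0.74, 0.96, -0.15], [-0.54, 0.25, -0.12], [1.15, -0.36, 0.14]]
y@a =[[0.53,-0.21,0.02],[-0.17,-0.09,0.37],[0.45,0.16,-0.66]]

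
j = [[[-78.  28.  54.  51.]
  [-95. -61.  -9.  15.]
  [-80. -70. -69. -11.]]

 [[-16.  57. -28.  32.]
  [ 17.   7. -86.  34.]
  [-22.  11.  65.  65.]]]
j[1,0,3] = 32.0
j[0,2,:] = [-80.0, -70.0, -69.0, -11.0]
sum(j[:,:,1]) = -28.0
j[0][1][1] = -61.0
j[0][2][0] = -80.0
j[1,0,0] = -16.0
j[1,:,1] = [57.0, 7.0, 11.0]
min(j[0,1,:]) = -95.0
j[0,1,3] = 15.0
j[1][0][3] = 32.0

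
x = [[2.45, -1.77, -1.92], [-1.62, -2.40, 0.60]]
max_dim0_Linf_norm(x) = 2.45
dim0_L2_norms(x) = [2.94, 2.98, 2.01]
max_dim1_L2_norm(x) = 3.58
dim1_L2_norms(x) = [3.58, 2.96]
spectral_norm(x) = 3.61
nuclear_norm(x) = 6.53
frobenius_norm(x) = 4.64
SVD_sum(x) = [[2.67,-1.23,-1.96], [-0.55,0.25,0.4]] + [[-0.22, -0.54, 0.04], [-1.07, -2.65, 0.2]]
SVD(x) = [[-0.98, 0.2], [0.2, 0.98]] @ diag([3.605669510848387, 2.9266614731701295]) @ [[-0.76,0.35,0.56], [-0.37,-0.92,0.07]]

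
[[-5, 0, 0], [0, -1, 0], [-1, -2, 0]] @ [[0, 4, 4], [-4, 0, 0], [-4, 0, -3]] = [[0, -20, -20], [4, 0, 0], [8, -4, -4]]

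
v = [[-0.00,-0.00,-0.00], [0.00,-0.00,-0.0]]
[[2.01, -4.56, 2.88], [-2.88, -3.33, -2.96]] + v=[[2.01,  -4.56,  2.88], [-2.88,  -3.33,  -2.96]]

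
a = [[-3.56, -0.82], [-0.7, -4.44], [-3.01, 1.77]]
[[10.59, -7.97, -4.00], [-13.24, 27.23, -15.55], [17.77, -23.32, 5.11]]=a @ [[-3.8, 3.79, 0.33], [3.58, -6.73, 3.45]]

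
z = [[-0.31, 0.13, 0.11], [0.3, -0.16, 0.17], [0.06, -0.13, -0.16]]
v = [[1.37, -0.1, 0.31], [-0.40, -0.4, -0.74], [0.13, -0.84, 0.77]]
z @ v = [[-0.46, -0.11, -0.11], [0.5, -0.11, 0.34], [0.11, 0.18, -0.01]]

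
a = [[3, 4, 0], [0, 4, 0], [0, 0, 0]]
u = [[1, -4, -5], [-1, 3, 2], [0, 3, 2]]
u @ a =[[3, -12, 0], [-3, 8, 0], [0, 12, 0]]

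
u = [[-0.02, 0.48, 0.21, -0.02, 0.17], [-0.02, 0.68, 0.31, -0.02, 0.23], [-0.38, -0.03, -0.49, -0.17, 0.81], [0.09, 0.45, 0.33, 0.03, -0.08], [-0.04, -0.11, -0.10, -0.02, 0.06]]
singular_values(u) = [1.13, 1.03, 0.01, 0.01, 0.0]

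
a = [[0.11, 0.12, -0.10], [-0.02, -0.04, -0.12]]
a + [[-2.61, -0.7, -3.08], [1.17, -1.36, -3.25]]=[[-2.50,-0.58,-3.18], [1.15,-1.4,-3.37]]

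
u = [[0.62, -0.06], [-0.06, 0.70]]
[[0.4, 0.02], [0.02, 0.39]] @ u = [[0.25, -0.01], [-0.01, 0.27]]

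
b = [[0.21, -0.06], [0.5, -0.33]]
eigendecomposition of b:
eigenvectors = [[0.69, 0.12], [0.72, 0.99]]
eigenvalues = [0.15, -0.27]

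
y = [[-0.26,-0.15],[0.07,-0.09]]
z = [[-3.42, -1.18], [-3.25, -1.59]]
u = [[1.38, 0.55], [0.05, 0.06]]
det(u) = 0.06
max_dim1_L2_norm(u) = 1.49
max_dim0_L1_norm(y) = 0.33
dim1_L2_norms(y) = [0.3, 0.11]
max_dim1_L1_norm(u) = 1.93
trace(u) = 1.44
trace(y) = -0.35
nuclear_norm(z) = 5.42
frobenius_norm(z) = 5.12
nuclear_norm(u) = 1.52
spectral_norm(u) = 1.49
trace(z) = -5.01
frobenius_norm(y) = 0.32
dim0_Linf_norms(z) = [3.42, 1.59]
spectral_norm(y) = 0.30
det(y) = 0.03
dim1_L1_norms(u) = [1.93, 0.11]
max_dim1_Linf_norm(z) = 3.42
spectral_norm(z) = 5.11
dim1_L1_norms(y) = [0.41, 0.16]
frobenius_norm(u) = 1.49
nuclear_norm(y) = 0.41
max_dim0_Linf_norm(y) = 0.26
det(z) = 1.60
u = y @ z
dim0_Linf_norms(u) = [1.38, 0.55]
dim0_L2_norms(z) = [4.72, 1.98]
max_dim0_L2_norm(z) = 4.72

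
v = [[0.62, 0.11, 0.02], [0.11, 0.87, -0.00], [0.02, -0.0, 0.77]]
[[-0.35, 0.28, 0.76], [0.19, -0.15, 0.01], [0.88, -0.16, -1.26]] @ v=[[-0.17, 0.21, 0.58], [0.1, -0.11, 0.01], [0.5, -0.04, -0.95]]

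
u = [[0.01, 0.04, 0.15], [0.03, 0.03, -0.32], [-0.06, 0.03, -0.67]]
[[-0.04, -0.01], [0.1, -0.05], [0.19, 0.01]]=u @ [[0.06, -0.94], [0.04, -0.25], [-0.29, 0.06]]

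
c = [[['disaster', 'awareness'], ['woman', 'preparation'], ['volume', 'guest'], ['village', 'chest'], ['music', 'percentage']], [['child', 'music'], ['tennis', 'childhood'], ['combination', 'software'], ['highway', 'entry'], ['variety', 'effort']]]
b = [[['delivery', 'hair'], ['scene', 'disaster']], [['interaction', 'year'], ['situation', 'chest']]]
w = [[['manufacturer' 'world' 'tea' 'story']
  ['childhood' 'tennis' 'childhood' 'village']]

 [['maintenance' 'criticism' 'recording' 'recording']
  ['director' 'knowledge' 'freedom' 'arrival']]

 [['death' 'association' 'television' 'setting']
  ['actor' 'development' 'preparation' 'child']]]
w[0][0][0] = 'manufacturer'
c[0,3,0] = 'village'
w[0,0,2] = 'tea'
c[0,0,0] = 'disaster'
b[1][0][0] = 'interaction'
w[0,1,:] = ['childhood', 'tennis', 'childhood', 'village']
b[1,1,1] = 'chest'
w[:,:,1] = [['world', 'tennis'], ['criticism', 'knowledge'], ['association', 'development']]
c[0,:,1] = ['awareness', 'preparation', 'guest', 'chest', 'percentage']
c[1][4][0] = 'variety'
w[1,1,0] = 'director'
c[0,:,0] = ['disaster', 'woman', 'volume', 'village', 'music']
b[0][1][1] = 'disaster'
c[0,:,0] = ['disaster', 'woman', 'volume', 'village', 'music']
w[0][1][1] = 'tennis'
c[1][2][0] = 'combination'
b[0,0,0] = 'delivery'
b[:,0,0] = ['delivery', 'interaction']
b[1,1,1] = 'chest'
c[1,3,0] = 'highway'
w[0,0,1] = 'world'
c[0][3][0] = 'village'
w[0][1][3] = 'village'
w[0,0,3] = 'story'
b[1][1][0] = 'situation'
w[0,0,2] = 'tea'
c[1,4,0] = 'variety'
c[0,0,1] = 'awareness'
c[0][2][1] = 'guest'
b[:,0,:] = [['delivery', 'hair'], ['interaction', 'year']]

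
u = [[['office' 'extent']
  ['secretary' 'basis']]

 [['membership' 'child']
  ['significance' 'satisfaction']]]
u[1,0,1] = 'child'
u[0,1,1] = 'basis'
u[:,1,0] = ['secretary', 'significance']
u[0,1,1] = 'basis'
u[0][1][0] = 'secretary'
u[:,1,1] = ['basis', 'satisfaction']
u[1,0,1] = 'child'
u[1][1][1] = 'satisfaction'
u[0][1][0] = 'secretary'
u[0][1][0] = 'secretary'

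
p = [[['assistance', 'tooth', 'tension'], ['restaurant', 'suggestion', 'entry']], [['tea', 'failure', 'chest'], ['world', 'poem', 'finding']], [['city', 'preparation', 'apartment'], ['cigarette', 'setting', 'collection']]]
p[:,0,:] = [['assistance', 'tooth', 'tension'], ['tea', 'failure', 'chest'], ['city', 'preparation', 'apartment']]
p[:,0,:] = [['assistance', 'tooth', 'tension'], ['tea', 'failure', 'chest'], ['city', 'preparation', 'apartment']]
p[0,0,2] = 'tension'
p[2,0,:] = ['city', 'preparation', 'apartment']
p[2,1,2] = 'collection'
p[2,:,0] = ['city', 'cigarette']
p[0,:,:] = [['assistance', 'tooth', 'tension'], ['restaurant', 'suggestion', 'entry']]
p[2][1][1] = 'setting'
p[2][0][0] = 'city'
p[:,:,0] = [['assistance', 'restaurant'], ['tea', 'world'], ['city', 'cigarette']]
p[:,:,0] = [['assistance', 'restaurant'], ['tea', 'world'], ['city', 'cigarette']]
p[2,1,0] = 'cigarette'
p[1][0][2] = 'chest'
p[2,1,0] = 'cigarette'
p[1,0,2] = 'chest'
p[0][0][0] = 'assistance'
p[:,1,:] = [['restaurant', 'suggestion', 'entry'], ['world', 'poem', 'finding'], ['cigarette', 'setting', 'collection']]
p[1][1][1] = 'poem'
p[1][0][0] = 'tea'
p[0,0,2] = 'tension'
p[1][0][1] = 'failure'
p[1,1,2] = 'finding'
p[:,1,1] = ['suggestion', 'poem', 'setting']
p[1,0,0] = 'tea'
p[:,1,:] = [['restaurant', 'suggestion', 'entry'], ['world', 'poem', 'finding'], ['cigarette', 'setting', 'collection']]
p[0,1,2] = 'entry'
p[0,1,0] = 'restaurant'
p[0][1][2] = 'entry'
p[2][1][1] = 'setting'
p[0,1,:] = ['restaurant', 'suggestion', 'entry']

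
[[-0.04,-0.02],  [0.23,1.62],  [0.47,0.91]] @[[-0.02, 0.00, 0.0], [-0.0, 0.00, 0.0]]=[[0.00, 0.0, 0.00], [-0.0, 0.0, 0.0], [-0.01, 0.0, 0.00]]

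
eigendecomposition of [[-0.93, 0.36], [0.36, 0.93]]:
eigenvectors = [[-0.98, -0.18], [0.18, -0.98]]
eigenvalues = [-1.0, 1.0]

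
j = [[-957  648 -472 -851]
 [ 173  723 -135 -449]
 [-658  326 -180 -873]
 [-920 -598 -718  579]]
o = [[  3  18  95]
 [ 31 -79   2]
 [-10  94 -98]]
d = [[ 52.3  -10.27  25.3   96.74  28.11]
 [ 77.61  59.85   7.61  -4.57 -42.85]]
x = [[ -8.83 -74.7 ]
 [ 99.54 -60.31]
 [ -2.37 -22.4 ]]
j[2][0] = -658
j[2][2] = -180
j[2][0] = -658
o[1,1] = -79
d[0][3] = 96.74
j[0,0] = -957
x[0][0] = -8.83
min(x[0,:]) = -74.7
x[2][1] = -22.4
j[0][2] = -472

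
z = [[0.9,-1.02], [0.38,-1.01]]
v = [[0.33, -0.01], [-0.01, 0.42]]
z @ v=[[0.31, -0.44], [0.14, -0.43]]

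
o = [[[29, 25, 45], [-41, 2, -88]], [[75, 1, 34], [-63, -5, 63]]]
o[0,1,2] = -88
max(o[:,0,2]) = 45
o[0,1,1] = 2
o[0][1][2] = -88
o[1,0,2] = 34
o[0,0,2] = 45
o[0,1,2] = -88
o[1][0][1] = 1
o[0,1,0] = -41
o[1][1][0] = -63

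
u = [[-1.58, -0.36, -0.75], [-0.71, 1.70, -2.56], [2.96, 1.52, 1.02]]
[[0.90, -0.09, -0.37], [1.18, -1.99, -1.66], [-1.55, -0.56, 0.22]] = u@ [[-0.42, 0.1, 0.18],[0.02, -0.74, -0.42],[-0.33, 0.26, 0.32]]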